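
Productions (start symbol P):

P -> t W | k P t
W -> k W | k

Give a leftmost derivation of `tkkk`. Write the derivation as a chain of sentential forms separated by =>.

P => tW   [P -> t W]
tW => tkW   [W -> k W]
tkW => tkkW   [W -> k W]
tkkW => tkkk   [W -> k]

P=>tW=>tkW=>tkkW=>tkkk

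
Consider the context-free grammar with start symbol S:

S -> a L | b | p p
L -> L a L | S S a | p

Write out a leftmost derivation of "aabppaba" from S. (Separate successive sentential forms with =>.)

S => aL   [S -> a L]
aL => aSSa   [L -> S S a]
aSSa => aaLSa   [S -> a L]
aaLSa => aaSSaSa   [L -> S S a]
aaSSaSa => aabSaSa   [S -> b]
aabSaSa => aabppaSa   [S -> p p]
aabppaSa => aabppaba   [S -> b]

S => aL => aSSa => aaLSa => aaSSaSa => aabSaSa => aabppaSa => aabppaba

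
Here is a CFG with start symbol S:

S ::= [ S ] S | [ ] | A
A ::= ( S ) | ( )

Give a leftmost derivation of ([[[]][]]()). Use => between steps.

S => A   [S ::= A]
A => (S)   [A ::= ( S )]
(S) => ([S]S)   [S ::= [ S ] S]
([S]S) => ([[S]S]S)   [S ::= [ S ] S]
([[S]S]S) => ([[[]]S]S)   [S ::= [ ]]
([[[]]S]S) => ([[[]][]]S)   [S ::= [ ]]
([[[]][]]S) => ([[[]][]]A)   [S ::= A]
([[[]][]]A) => ([[[]][]]())   [A ::= ( )]

S=>A=>(S)=>([S]S)=>([[S]S]S)=>([[[]]S]S)=>([[[]][]]S)=>([[[]][]]A)=>([[[]][]]())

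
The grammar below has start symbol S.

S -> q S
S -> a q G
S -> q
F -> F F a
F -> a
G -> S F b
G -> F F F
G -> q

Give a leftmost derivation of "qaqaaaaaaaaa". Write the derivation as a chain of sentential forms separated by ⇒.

S ⇒ qS   [S -> q S]
qS ⇒ qaqG   [S -> a q G]
qaqG ⇒ qaqFFF   [G -> F F F]
qaqFFF ⇒ qaqFFaFF   [F -> F F a]
qaqFFaFF ⇒ qaqFFaFaFF   [F -> F F a]
qaqFFaFaFF ⇒ qaqFFaFaFaFF   [F -> F F a]
qaqFFaFaFaFF ⇒ qaqaFaFaFaFF   [F -> a]
qaqaFaFaFaFF ⇒ qaqaaaFaFaFF   [F -> a]
qaqaaaFaFaFF ⇒ qaqaaaaaFaFF   [F -> a]
qaqaaaaaFaFF ⇒ qaqaaaaaaaFF   [F -> a]
qaqaaaaaaaFF ⇒ qaqaaaaaaaaF   [F -> a]
qaqaaaaaaaaF ⇒ qaqaaaaaaaaa   [F -> a]

S⇒qS⇒qaqG⇒qaqFFF⇒qaqFFaFF⇒qaqFFaFaFF⇒qaqFFaFaFaFF⇒qaqaFaFaFaFF⇒qaqaaaFaFaFF⇒qaqaaaaaFaFF⇒qaqaaaaaaaFF⇒qaqaaaaaaaaF⇒qaqaaaaaaaaa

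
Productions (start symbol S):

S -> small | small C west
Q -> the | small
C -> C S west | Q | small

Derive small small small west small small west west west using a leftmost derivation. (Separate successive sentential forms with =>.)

S => small C west   [S -> small C west]
small C west => small C S west west   [C -> C S west]
small C S west west => small C S west S west west   [C -> C S west]
small C S west S west west => small Q S west S west west   [C -> Q]
small Q S west S west west => small small S west S west west   [Q -> small]
small small S west S west west => small small small west S west west   [S -> small]
small small small west S west west => small small small west small C west west west   [S -> small C west]
small small small west small C west west west => small small small west small Q west west west   [C -> Q]
small small small west small Q west west west => small small small west small small west west west   [Q -> small]

S => small C west => small C S west west => small C S west S west west => small Q S west S west west => small small S west S west west => small small small west S west west => small small small west small C west west west => small small small west small Q west west west => small small small west small small west west west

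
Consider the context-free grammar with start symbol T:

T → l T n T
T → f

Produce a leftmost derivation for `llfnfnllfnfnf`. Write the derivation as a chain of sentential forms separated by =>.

T => lTnT => llTnTnT => llfnTnT => llfnfnT => llfnfnlTnT => llfnfnllTnTnT => llfnfnllfnTnT => llfnfnllfnfnT => llfnfnllfnfnf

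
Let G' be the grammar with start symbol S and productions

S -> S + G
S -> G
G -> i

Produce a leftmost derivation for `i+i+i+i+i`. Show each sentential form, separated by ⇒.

S ⇒ S+G ⇒ S+G+G ⇒ S+G+G+G ⇒ S+G+G+G+G ⇒ G+G+G+G+G ⇒ i+G+G+G+G ⇒ i+i+G+G+G ⇒ i+i+i+G+G ⇒ i+i+i+i+G ⇒ i+i+i+i+i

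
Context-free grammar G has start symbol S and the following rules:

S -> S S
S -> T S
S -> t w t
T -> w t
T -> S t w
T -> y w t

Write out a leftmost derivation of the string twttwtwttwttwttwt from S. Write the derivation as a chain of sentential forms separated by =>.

S=>SS=>SSS=>SSSS=>TSSSS=>StwSSSS=>twttwSSSS=>twttwtwtSSS=>twttwtwttwtSS=>twttwtwttwttwtS=>twttwtwttwttwttwt

S => SS   [S -> S S]
SS => SSS   [S -> S S]
SSS => SSSS   [S -> S S]
SSSS => TSSSS   [S -> T S]
TSSSS => StwSSSS   [T -> S t w]
StwSSSS => twttwSSSS   [S -> t w t]
twttwSSSS => twttwtwtSSS   [S -> t w t]
twttwtwtSSS => twttwtwttwtSS   [S -> t w t]
twttwtwttwtSS => twttwtwttwttwtS   [S -> t w t]
twttwtwttwttwtS => twttwtwttwttwttwt   [S -> t w t]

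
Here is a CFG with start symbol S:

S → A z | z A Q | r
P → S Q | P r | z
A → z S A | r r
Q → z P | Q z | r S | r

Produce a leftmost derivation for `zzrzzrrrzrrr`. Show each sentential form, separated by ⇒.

S ⇒ zAQ   [S → z A Q]
zAQ ⇒ zzSAQ   [A → z S A]
zzSAQ ⇒ zzrAQ   [S → r]
zzrAQ ⇒ zzrzSAQ   [A → z S A]
zzrzSAQ ⇒ zzrzAzAQ   [S → A z]
zzrzAzAQ ⇒ zzrzzSAzAQ   [A → z S A]
zzrzzSAzAQ ⇒ zzrzzrAzAQ   [S → r]
zzrzzrAzAQ ⇒ zzrzzrrrzAQ   [A → r r]
zzrzzrrrzAQ ⇒ zzrzzrrrzrrQ   [A → r r]
zzrzzrrrzrrQ ⇒ zzrzzrrrzrrr   [Q → r]

S ⇒ zAQ ⇒ zzSAQ ⇒ zzrAQ ⇒ zzrzSAQ ⇒ zzrzAzAQ ⇒ zzrzzSAzAQ ⇒ zzrzzrAzAQ ⇒ zzrzzrrrzAQ ⇒ zzrzzrrrzrrQ ⇒ zzrzzrrrzrrr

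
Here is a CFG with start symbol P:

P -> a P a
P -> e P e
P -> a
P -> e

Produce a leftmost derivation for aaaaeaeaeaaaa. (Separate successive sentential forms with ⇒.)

P⇒aPa⇒aaPaa⇒aaaPaaa⇒aaaaPaaaa⇒aaaaePeaaaa⇒aaaaeaPaeaaaa⇒aaaaeaeaeaaaa

P ⇒ aPa   [P -> a P a]
aPa ⇒ aaPaa   [P -> a P a]
aaPaa ⇒ aaaPaaa   [P -> a P a]
aaaPaaa ⇒ aaaaPaaaa   [P -> a P a]
aaaaPaaaa ⇒ aaaaePeaaaa   [P -> e P e]
aaaaePeaaaa ⇒ aaaaeaPaeaaaa   [P -> a P a]
aaaaeaPaeaaaa ⇒ aaaaeaeaeaaaa   [P -> e]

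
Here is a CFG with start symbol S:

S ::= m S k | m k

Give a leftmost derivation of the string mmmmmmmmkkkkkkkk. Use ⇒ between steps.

S ⇒ mSk   [S ::= m S k]
mSk ⇒ mmSkk   [S ::= m S k]
mmSkk ⇒ mmmSkkk   [S ::= m S k]
mmmSkkk ⇒ mmmmSkkkk   [S ::= m S k]
mmmmSkkkk ⇒ mmmmmSkkkkk   [S ::= m S k]
mmmmmSkkkkk ⇒ mmmmmmSkkkkkk   [S ::= m S k]
mmmmmmSkkkkkk ⇒ mmmmmmmSkkkkkkk   [S ::= m S k]
mmmmmmmSkkkkkkk ⇒ mmmmmmmmkkkkkkkk   [S ::= m k]

S ⇒ mSk ⇒ mmSkk ⇒ mmmSkkk ⇒ mmmmSkkkk ⇒ mmmmmSkkkkk ⇒ mmmmmmSkkkkkk ⇒ mmmmmmmSkkkkkkk ⇒ mmmmmmmmkkkkkkkk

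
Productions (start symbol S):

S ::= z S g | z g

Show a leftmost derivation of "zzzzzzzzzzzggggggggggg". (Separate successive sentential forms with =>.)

S => zSg   [S ::= z S g]
zSg => zzSgg   [S ::= z S g]
zzSgg => zzzSggg   [S ::= z S g]
zzzSggg => zzzzSgggg   [S ::= z S g]
zzzzSgggg => zzzzzSggggg   [S ::= z S g]
zzzzzSggggg => zzzzzzSgggggg   [S ::= z S g]
zzzzzzSgggggg => zzzzzzzSggggggg   [S ::= z S g]
zzzzzzzSggggggg => zzzzzzzzSgggggggg   [S ::= z S g]
zzzzzzzzSgggggggg => zzzzzzzzzSggggggggg   [S ::= z S g]
zzzzzzzzzSggggggggg => zzzzzzzzzzSgggggggggg   [S ::= z S g]
zzzzzzzzzzSgggggggggg => zzzzzzzzzzzggggggggggg   [S ::= z g]

S => zSg => zzSgg => zzzSggg => zzzzSgggg => zzzzzSggggg => zzzzzzSgggggg => zzzzzzzSggggggg => zzzzzzzzSgggggggg => zzzzzzzzzSggggggggg => zzzzzzzzzzSgggggggggg => zzzzzzzzzzzggggggggggg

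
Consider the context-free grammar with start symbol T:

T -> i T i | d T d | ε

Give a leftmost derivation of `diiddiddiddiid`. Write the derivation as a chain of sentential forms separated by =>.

T=>dTd=>diTid=>diiTiid=>diidTdiid=>diiddTddiid=>diiddiTiddiid=>diiddidTdiddiid=>diiddiddiddiid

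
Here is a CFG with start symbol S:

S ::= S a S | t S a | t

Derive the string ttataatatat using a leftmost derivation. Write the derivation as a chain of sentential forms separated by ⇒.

S ⇒ SaS ⇒ SaSaS ⇒ SaSaSaS ⇒ tSaaSaSaS ⇒ tSaSaaSaSaS ⇒ ttaSaaSaSaS ⇒ ttataaSaSaS ⇒ ttataataSaS ⇒ ttataatataS ⇒ ttataatatat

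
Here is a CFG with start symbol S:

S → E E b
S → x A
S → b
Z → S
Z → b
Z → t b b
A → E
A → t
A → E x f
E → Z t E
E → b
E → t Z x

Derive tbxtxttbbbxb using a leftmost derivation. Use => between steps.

S => EEb => tZxEb => tbxEb => tbxtZxb => tbxtSxb => tbxtEEbxb => tbxtZtEEbxb => tbxtStEEbxb => tbxtxAtEEbxb => tbxtxttEEbxb => tbxtxttbEbxb => tbxtxttbbbxb

S => EEb   [S → E E b]
EEb => tZxEb   [E → t Z x]
tZxEb => tbxEb   [Z → b]
tbxEb => tbxtZxb   [E → t Z x]
tbxtZxb => tbxtSxb   [Z → S]
tbxtSxb => tbxtEEbxb   [S → E E b]
tbxtEEbxb => tbxtZtEEbxb   [E → Z t E]
tbxtZtEEbxb => tbxtStEEbxb   [Z → S]
tbxtStEEbxb => tbxtxAtEEbxb   [S → x A]
tbxtxAtEEbxb => tbxtxttEEbxb   [A → t]
tbxtxttEEbxb => tbxtxttbEbxb   [E → b]
tbxtxttbEbxb => tbxtxttbbbxb   [E → b]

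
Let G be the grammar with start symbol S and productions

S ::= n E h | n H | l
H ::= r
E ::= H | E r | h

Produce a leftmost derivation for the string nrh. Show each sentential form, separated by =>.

S=>nEh=>nHh=>nrh

S => nEh   [S ::= n E h]
nEh => nHh   [E ::= H]
nHh => nrh   [H ::= r]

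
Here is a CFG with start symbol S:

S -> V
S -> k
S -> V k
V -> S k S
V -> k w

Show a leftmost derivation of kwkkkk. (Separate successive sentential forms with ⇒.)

S ⇒ V   [S -> V]
V ⇒ SkS   [V -> S k S]
SkS ⇒ VkS   [S -> V]
VkS ⇒ kwkS   [V -> k w]
kwkS ⇒ kwkV   [S -> V]
kwkV ⇒ kwkSkS   [V -> S k S]
kwkSkS ⇒ kwkkkS   [S -> k]
kwkkkS ⇒ kwkkkk   [S -> k]

S ⇒ V ⇒ SkS ⇒ VkS ⇒ kwkS ⇒ kwkV ⇒ kwkSkS ⇒ kwkkkS ⇒ kwkkkk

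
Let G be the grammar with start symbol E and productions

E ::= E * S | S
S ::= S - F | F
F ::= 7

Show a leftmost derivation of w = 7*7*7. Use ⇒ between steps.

E ⇒ E*S ⇒ E*S*S ⇒ S*S*S ⇒ F*S*S ⇒ 7*S*S ⇒ 7*F*S ⇒ 7*7*S ⇒ 7*7*F ⇒ 7*7*7

E ⇒ E*S   [E ::= E * S]
E*S ⇒ E*S*S   [E ::= E * S]
E*S*S ⇒ S*S*S   [E ::= S]
S*S*S ⇒ F*S*S   [S ::= F]
F*S*S ⇒ 7*S*S   [F ::= 7]
7*S*S ⇒ 7*F*S   [S ::= F]
7*F*S ⇒ 7*7*S   [F ::= 7]
7*7*S ⇒ 7*7*F   [S ::= F]
7*7*F ⇒ 7*7*7   [F ::= 7]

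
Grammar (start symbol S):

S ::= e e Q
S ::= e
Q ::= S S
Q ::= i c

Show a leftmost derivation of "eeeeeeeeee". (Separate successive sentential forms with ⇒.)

S ⇒ eeQ ⇒ eeSS ⇒ eeeeQS ⇒ eeeeSSS ⇒ eeeeeeQSS ⇒ eeeeeeSSSS ⇒ eeeeeeeSSS ⇒ eeeeeeeeSS ⇒ eeeeeeeeeS ⇒ eeeeeeeeee

S ⇒ eeQ   [S ::= e e Q]
eeQ ⇒ eeSS   [Q ::= S S]
eeSS ⇒ eeeeQS   [S ::= e e Q]
eeeeQS ⇒ eeeeSSS   [Q ::= S S]
eeeeSSS ⇒ eeeeeeQSS   [S ::= e e Q]
eeeeeeQSS ⇒ eeeeeeSSSS   [Q ::= S S]
eeeeeeSSSS ⇒ eeeeeeeSSS   [S ::= e]
eeeeeeeSSS ⇒ eeeeeeeeSS   [S ::= e]
eeeeeeeeSS ⇒ eeeeeeeeeS   [S ::= e]
eeeeeeeeeS ⇒ eeeeeeeeee   [S ::= e]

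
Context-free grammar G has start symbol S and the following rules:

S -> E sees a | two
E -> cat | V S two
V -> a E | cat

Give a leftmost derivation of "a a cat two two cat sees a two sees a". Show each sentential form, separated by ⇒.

S ⇒ E sees a ⇒ V S two sees a ⇒ a E S two sees a ⇒ a V S two S two sees a ⇒ a a E S two S two sees a ⇒ a a cat S two S two sees a ⇒ a a cat two two S two sees a ⇒ a a cat two two E sees a two sees a ⇒ a a cat two two cat sees a two sees a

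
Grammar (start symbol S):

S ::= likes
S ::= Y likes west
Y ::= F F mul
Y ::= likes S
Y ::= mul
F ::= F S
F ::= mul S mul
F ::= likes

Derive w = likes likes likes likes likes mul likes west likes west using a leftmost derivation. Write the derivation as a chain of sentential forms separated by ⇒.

S ⇒ Y likes west ⇒ likes S likes west ⇒ likes Y likes west likes west ⇒ likes F F mul likes west likes west ⇒ likes F S F mul likes west likes west ⇒ likes F S S F mul likes west likes west ⇒ likes likes S S F mul likes west likes west ⇒ likes likes likes S F mul likes west likes west ⇒ likes likes likes likes F mul likes west likes west ⇒ likes likes likes likes likes mul likes west likes west

S ⇒ Y likes west   [S ::= Y likes west]
Y likes west ⇒ likes S likes west   [Y ::= likes S]
likes S likes west ⇒ likes Y likes west likes west   [S ::= Y likes west]
likes Y likes west likes west ⇒ likes F F mul likes west likes west   [Y ::= F F mul]
likes F F mul likes west likes west ⇒ likes F S F mul likes west likes west   [F ::= F S]
likes F S F mul likes west likes west ⇒ likes F S S F mul likes west likes west   [F ::= F S]
likes F S S F mul likes west likes west ⇒ likes likes S S F mul likes west likes west   [F ::= likes]
likes likes S S F mul likes west likes west ⇒ likes likes likes S F mul likes west likes west   [S ::= likes]
likes likes likes S F mul likes west likes west ⇒ likes likes likes likes F mul likes west likes west   [S ::= likes]
likes likes likes likes F mul likes west likes west ⇒ likes likes likes likes likes mul likes west likes west   [F ::= likes]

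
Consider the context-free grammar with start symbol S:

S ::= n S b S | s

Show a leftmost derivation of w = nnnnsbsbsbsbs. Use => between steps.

S => nSbS => nnSbSbS => nnnSbSbSbS => nnnnSbSbSbSbS => nnnnsbSbSbSbS => nnnnsbsbSbSbS => nnnnsbsbsbSbS => nnnnsbsbsbsbS => nnnnsbsbsbsbs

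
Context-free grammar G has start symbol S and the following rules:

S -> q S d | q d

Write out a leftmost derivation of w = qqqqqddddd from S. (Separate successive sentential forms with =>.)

S => qSd => qqSdd => qqqSddd => qqqqSdddd => qqqqqddddd

S => qSd   [S -> q S d]
qSd => qqSdd   [S -> q S d]
qqSdd => qqqSddd   [S -> q S d]
qqqSddd => qqqqSdddd   [S -> q S d]
qqqqSdddd => qqqqqddddd   [S -> q d]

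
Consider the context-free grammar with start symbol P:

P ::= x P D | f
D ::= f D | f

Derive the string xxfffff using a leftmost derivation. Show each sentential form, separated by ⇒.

P ⇒ xPD ⇒ xxPDD ⇒ xxfDD ⇒ xxffDD ⇒ xxfffDD ⇒ xxffffD ⇒ xxfffff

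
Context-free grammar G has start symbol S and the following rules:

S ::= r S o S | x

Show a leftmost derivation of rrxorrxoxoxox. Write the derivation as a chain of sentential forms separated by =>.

S => rSoS => rrSoSoS => rrxoSoS => rrxorSoSoS => rrxorrSoSoSoS => rrxorrxoSoSoS => rrxorrxoxoSoS => rrxorrxoxoxoS => rrxorrxoxoxox

S => rSoS   [S ::= r S o S]
rSoS => rrSoSoS   [S ::= r S o S]
rrSoSoS => rrxoSoS   [S ::= x]
rrxoSoS => rrxorSoSoS   [S ::= r S o S]
rrxorSoSoS => rrxorrSoSoSoS   [S ::= r S o S]
rrxorrSoSoSoS => rrxorrxoSoSoS   [S ::= x]
rrxorrxoSoSoS => rrxorrxoxoSoS   [S ::= x]
rrxorrxoxoSoS => rrxorrxoxoxoS   [S ::= x]
rrxorrxoxoxoS => rrxorrxoxoxox   [S ::= x]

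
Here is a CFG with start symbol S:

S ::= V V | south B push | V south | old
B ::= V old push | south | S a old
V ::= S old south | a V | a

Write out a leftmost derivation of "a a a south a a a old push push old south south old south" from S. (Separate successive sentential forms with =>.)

S => V V   [S ::= V V]
V V => a V V   [V ::= a V]
a V V => a a V   [V ::= a]
a a V => a a S old south   [V ::= S old south]
a a S old south => a a V south old south   [S ::= V south]
a a V south old south => a a a V south old south   [V ::= a V]
a a a V south old south => a a a S old south south old south   [V ::= S old south]
a a a S old south south old south => a a a south B push old south south old south   [S ::= south B push]
a a a south B push old south south old south => a a a south V old push push old south south old south   [B ::= V old push]
a a a south V old push push old south south old south => a a a south a V old push push old south south old south   [V ::= a V]
a a a south a V old push push old south south old south => a a a south a a V old push push old south south old south   [V ::= a V]
a a a south a a V old push push old south south old south => a a a south a a a old push push old south south old south   [V ::= a]

S => V V => a V V => a a V => a a S old south => a a V south old south => a a a V south old south => a a a S old south south old south => a a a south B push old south south old south => a a a south V old push push old south south old south => a a a south a V old push push old south south old south => a a a south a a V old push push old south south old south => a a a south a a a old push push old south south old south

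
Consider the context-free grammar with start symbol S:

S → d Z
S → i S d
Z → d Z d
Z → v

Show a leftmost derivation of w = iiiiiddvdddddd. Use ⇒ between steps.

S ⇒ iSd ⇒ iiSdd ⇒ iiiSddd ⇒ iiiiSdddd ⇒ iiiiiSddddd ⇒ iiiiidZddddd ⇒ iiiiiddZdddddd ⇒ iiiiiddvdddddd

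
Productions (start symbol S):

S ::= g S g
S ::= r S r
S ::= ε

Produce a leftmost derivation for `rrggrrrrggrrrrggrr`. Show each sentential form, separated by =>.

S=>rSr=>rrSrr=>rrgSgrr=>rrggSggrr=>rrggrSrggrr=>rrggrrSrrggrr=>rrggrrrSrrrggrr=>rrggrrrrSrrrrggrr=>rrggrrrrgSgrrrrggrr=>rrggrrrrggrrrrggrr

S => rSr   [S ::= r S r]
rSr => rrSrr   [S ::= r S r]
rrSrr => rrgSgrr   [S ::= g S g]
rrgSgrr => rrggSggrr   [S ::= g S g]
rrggSggrr => rrggrSrggrr   [S ::= r S r]
rrggrSrggrr => rrggrrSrrggrr   [S ::= r S r]
rrggrrSrrggrr => rrggrrrSrrrggrr   [S ::= r S r]
rrggrrrSrrrggrr => rrggrrrrSrrrrggrr   [S ::= r S r]
rrggrrrrSrrrrggrr => rrggrrrrgSgrrrrggrr   [S ::= g S g]
rrggrrrrgSgrrrrggrr => rrggrrrrggrrrrggrr   [S ::= ε]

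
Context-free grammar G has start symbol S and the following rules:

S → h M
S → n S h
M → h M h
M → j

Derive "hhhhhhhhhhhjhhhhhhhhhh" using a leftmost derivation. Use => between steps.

S => hM   [S → h M]
hM => hhMh   [M → h M h]
hhMh => hhhMhh   [M → h M h]
hhhMhh => hhhhMhhh   [M → h M h]
hhhhMhhh => hhhhhMhhhh   [M → h M h]
hhhhhMhhhh => hhhhhhMhhhhh   [M → h M h]
hhhhhhMhhhhh => hhhhhhhMhhhhhh   [M → h M h]
hhhhhhhMhhhhhh => hhhhhhhhMhhhhhhh   [M → h M h]
hhhhhhhhMhhhhhhh => hhhhhhhhhMhhhhhhhh   [M → h M h]
hhhhhhhhhMhhhhhhhh => hhhhhhhhhhMhhhhhhhhh   [M → h M h]
hhhhhhhhhhMhhhhhhhhh => hhhhhhhhhhhMhhhhhhhhhh   [M → h M h]
hhhhhhhhhhhMhhhhhhhhhh => hhhhhhhhhhhjhhhhhhhhhh   [M → j]

S => hM => hhMh => hhhMhh => hhhhMhhh => hhhhhMhhhh => hhhhhhMhhhhh => hhhhhhhMhhhhhh => hhhhhhhhMhhhhhhh => hhhhhhhhhMhhhhhhhh => hhhhhhhhhhMhhhhhhhhh => hhhhhhhhhhhMhhhhhhhhhh => hhhhhhhhhhhjhhhhhhhhhh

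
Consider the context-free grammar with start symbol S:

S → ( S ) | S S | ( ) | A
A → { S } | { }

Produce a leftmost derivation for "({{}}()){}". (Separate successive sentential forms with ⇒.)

S ⇒ SS ⇒ (S)S ⇒ (SS)S ⇒ (AS)S ⇒ ({S}S)S ⇒ ({A}S)S ⇒ ({{}}S)S ⇒ ({{}}())S ⇒ ({{}}())A ⇒ ({{}}()){}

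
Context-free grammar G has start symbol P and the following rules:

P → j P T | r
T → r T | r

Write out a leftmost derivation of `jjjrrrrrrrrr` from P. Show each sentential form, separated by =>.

P=>jPT=>jjPTT=>jjjPTTT=>jjjrTTT=>jjjrrTTT=>jjjrrrTT=>jjjrrrrTT=>jjjrrrrrTT=>jjjrrrrrrT=>jjjrrrrrrrT=>jjjrrrrrrrrT=>jjjrrrrrrrrr

P => jPT   [P → j P T]
jPT => jjPTT   [P → j P T]
jjPTT => jjjPTTT   [P → j P T]
jjjPTTT => jjjrTTT   [P → r]
jjjrTTT => jjjrrTTT   [T → r T]
jjjrrTTT => jjjrrrTT   [T → r]
jjjrrrTT => jjjrrrrTT   [T → r T]
jjjrrrrTT => jjjrrrrrTT   [T → r T]
jjjrrrrrTT => jjjrrrrrrT   [T → r]
jjjrrrrrrT => jjjrrrrrrrT   [T → r T]
jjjrrrrrrrT => jjjrrrrrrrrT   [T → r T]
jjjrrrrrrrrT => jjjrrrrrrrrr   [T → r]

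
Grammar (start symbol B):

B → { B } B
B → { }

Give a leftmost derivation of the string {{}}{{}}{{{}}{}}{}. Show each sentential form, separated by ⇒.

B⇒{B}B⇒{{}}B⇒{{}}{B}B⇒{{}}{{}}B⇒{{}}{{}}{B}B⇒{{}}{{}}{{B}B}B⇒{{}}{{}}{{{}}B}B⇒{{}}{{}}{{{}}{}}B⇒{{}}{{}}{{{}}{}}{}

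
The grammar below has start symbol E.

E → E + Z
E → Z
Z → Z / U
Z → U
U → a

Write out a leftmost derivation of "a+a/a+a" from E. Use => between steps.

E => E+Z   [E → E + Z]
E+Z => E+Z+Z   [E → E + Z]
E+Z+Z => Z+Z+Z   [E → Z]
Z+Z+Z => U+Z+Z   [Z → U]
U+Z+Z => a+Z+Z   [U → a]
a+Z+Z => a+Z/U+Z   [Z → Z / U]
a+Z/U+Z => a+U/U+Z   [Z → U]
a+U/U+Z => a+a/U+Z   [U → a]
a+a/U+Z => a+a/a+Z   [U → a]
a+a/a+Z => a+a/a+U   [Z → U]
a+a/a+U => a+a/a+a   [U → a]

E => E+Z => E+Z+Z => Z+Z+Z => U+Z+Z => a+Z+Z => a+Z/U+Z => a+U/U+Z => a+a/U+Z => a+a/a+Z => a+a/a+U => a+a/a+a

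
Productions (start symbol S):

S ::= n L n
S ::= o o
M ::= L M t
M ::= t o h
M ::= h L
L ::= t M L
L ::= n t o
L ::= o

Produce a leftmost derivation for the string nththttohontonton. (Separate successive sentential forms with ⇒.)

S ⇒ nLn ⇒ ntMLn ⇒ nthLLn ⇒ nthtMLLn ⇒ nththLLLn ⇒ nththtMLLLn ⇒ nththttohLLLn ⇒ nththttohoLLn ⇒ nththttohontoLn ⇒ nththttohontonton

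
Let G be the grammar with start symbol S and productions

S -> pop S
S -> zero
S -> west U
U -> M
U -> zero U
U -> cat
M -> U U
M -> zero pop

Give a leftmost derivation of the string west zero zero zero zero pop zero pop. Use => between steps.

S => west U   [S -> west U]
west U => west zero U   [U -> zero U]
west zero U => west zero zero U   [U -> zero U]
west zero zero U => west zero zero zero U   [U -> zero U]
west zero zero zero U => west zero zero zero M   [U -> M]
west zero zero zero M => west zero zero zero U U   [M -> U U]
west zero zero zero U U => west zero zero zero M U   [U -> M]
west zero zero zero M U => west zero zero zero zero pop U   [M -> zero pop]
west zero zero zero zero pop U => west zero zero zero zero pop M   [U -> M]
west zero zero zero zero pop M => west zero zero zero zero pop zero pop   [M -> zero pop]

S => west U => west zero U => west zero zero U => west zero zero zero U => west zero zero zero M => west zero zero zero U U => west zero zero zero M U => west zero zero zero zero pop U => west zero zero zero zero pop M => west zero zero zero zero pop zero pop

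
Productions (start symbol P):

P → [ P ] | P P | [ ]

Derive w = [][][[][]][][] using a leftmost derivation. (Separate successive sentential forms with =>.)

P => PP   [P → P P]
PP => PPP   [P → P P]
PPP => PPPP   [P → P P]
PPPP => []PPP   [P → [ ]]
[]PPP => []PPPP   [P → P P]
[]PPPP => [][]PPP   [P → [ ]]
[][]PPP => [][][P]PP   [P → [ P ]]
[][][P]PP => [][][PP]PP   [P → P P]
[][][PP]PP => [][][[]P]PP   [P → [ ]]
[][][[]P]PP => [][][[][]]PP   [P → [ ]]
[][][[][]]PP => [][][[][]][]P   [P → [ ]]
[][][[][]][]P => [][][[][]][][]   [P → [ ]]

P => PP => PPP => PPPP => []PPP => []PPPP => [][]PPP => [][][P]PP => [][][PP]PP => [][][[]P]PP => [][][[][]]PP => [][][[][]][]P => [][][[][]][][]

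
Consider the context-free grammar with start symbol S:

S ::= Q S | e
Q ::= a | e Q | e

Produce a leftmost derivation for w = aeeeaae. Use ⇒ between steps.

S ⇒ QS   [S ::= Q S]
QS ⇒ aS   [Q ::= a]
aS ⇒ aQS   [S ::= Q S]
aQS ⇒ aeQS   [Q ::= e Q]
aeQS ⇒ aeeQS   [Q ::= e Q]
aeeQS ⇒ aeeeQS   [Q ::= e Q]
aeeeQS ⇒ aeeeaS   [Q ::= a]
aeeeaS ⇒ aeeeaQS   [S ::= Q S]
aeeeaQS ⇒ aeeeaaS   [Q ::= a]
aeeeaaS ⇒ aeeeaae   [S ::= e]

S⇒QS⇒aS⇒aQS⇒aeQS⇒aeeQS⇒aeeeQS⇒aeeeaS⇒aeeeaQS⇒aeeeaaS⇒aeeeaae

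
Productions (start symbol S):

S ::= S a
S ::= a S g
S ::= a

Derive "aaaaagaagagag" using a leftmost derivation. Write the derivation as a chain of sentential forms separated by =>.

S => aSg => aSag => aaSgag => aaSagag => aaaSgagag => aaaSagagag => aaaSaagagag => aaaaSgaagagag => aaaaagaagagag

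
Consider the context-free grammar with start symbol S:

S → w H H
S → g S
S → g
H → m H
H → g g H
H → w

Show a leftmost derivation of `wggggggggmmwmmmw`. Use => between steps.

S => wHH => wggHH => wggggHH => wggggggHH => wggggggggHH => wggggggggmHH => wggggggggmmHH => wggggggggmmwH => wggggggggmmwmH => wggggggggmmwmmH => wggggggggmmwmmmH => wggggggggmmwmmmw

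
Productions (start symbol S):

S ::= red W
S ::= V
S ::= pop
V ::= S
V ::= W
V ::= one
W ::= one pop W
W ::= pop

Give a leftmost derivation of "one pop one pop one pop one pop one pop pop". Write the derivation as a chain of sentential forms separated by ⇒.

S ⇒ V ⇒ W ⇒ one pop W ⇒ one pop one pop W ⇒ one pop one pop one pop W ⇒ one pop one pop one pop one pop W ⇒ one pop one pop one pop one pop one pop W ⇒ one pop one pop one pop one pop one pop pop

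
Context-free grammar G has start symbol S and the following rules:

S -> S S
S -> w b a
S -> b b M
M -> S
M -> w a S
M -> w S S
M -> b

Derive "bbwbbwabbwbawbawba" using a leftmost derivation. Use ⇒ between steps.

S⇒SS⇒bbMS⇒bbwSSS⇒bbwbbMSS⇒bbwbbwaSSS⇒bbwbbwabbMSS⇒bbwbbwabbSSS⇒bbwbbwabbwbaSS⇒bbwbbwabbwbawbaS⇒bbwbbwabbwbawbawba

S ⇒ SS   [S -> S S]
SS ⇒ bbMS   [S -> b b M]
bbMS ⇒ bbwSSS   [M -> w S S]
bbwSSS ⇒ bbwbbMSS   [S -> b b M]
bbwbbMSS ⇒ bbwbbwaSSS   [M -> w a S]
bbwbbwaSSS ⇒ bbwbbwabbMSS   [S -> b b M]
bbwbbwabbMSS ⇒ bbwbbwabbSSS   [M -> S]
bbwbbwabbSSS ⇒ bbwbbwabbwbaSS   [S -> w b a]
bbwbbwabbwbaSS ⇒ bbwbbwabbwbawbaS   [S -> w b a]
bbwbbwabbwbawbaS ⇒ bbwbbwabbwbawbawba   [S -> w b a]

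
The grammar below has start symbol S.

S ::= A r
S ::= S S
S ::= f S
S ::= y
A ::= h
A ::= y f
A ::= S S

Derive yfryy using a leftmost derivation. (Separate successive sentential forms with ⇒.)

S⇒SS⇒ArS⇒yfrS⇒yfrSS⇒yfryS⇒yfryy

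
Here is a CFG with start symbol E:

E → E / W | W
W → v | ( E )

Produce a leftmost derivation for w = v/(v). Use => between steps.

E=>E/W=>W/W=>v/W=>v/(E)=>v/(W)=>v/(v)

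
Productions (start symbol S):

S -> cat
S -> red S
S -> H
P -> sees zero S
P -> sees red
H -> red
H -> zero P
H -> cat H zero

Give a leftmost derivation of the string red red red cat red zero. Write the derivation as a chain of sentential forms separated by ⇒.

S ⇒ red S   [S -> red S]
red S ⇒ red red S   [S -> red S]
red red S ⇒ red red red S   [S -> red S]
red red red S ⇒ red red red H   [S -> H]
red red red H ⇒ red red red cat H zero   [H -> cat H zero]
red red red cat H zero ⇒ red red red cat red zero   [H -> red]

S ⇒ red S ⇒ red red S ⇒ red red red S ⇒ red red red H ⇒ red red red cat H zero ⇒ red red red cat red zero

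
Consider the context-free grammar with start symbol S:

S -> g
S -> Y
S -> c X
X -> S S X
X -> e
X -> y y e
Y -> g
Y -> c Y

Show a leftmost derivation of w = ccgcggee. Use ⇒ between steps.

S ⇒ cX ⇒ cSSX ⇒ cYSX ⇒ ccYSX ⇒ ccgSX ⇒ ccgcXX ⇒ ccgcSSXX ⇒ ccgcYSXX ⇒ ccgcgSXX ⇒ ccgcggXX ⇒ ccgcggeX ⇒ ccgcggee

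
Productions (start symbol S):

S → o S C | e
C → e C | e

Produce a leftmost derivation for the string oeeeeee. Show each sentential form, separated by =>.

S => oSC   [S → o S C]
oSC => oeC   [S → e]
oeC => oeeC   [C → e C]
oeeC => oeeeC   [C → e C]
oeeeC => oeeeeC   [C → e C]
oeeeeC => oeeeeeC   [C → e C]
oeeeeeC => oeeeeee   [C → e]

S => oSC => oeC => oeeC => oeeeC => oeeeeC => oeeeeeC => oeeeeee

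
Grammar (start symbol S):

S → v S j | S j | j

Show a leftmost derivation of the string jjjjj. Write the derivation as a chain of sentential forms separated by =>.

S => Sj   [S → S j]
Sj => Sjj   [S → S j]
Sjj => Sjjj   [S → S j]
Sjjj => Sjjjj   [S → S j]
Sjjjj => jjjjj   [S → j]

S => Sj => Sjj => Sjjj => Sjjjj => jjjjj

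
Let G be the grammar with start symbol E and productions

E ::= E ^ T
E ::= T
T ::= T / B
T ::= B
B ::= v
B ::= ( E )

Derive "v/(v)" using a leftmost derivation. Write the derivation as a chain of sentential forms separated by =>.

E => T => T/B => B/B => v/B => v/(E) => v/(T) => v/(B) => v/(v)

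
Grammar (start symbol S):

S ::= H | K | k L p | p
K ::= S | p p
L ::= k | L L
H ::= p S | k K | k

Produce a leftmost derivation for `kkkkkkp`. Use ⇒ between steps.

S ⇒ kLp ⇒ kLLp ⇒ kLLLp ⇒ kLLLLp ⇒ kLLLLLp ⇒ kkLLLLp ⇒ kkkLLLp ⇒ kkkkLLp ⇒ kkkkkLp ⇒ kkkkkkp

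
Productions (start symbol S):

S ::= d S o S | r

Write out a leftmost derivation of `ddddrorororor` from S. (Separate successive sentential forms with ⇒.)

S ⇒ dSoS   [S ::= d S o S]
dSoS ⇒ ddSoSoS   [S ::= d S o S]
ddSoSoS ⇒ dddSoSoSoS   [S ::= d S o S]
dddSoSoSoS ⇒ ddddSoSoSoSoS   [S ::= d S o S]
ddddSoSoSoSoS ⇒ ddddroSoSoSoS   [S ::= r]
ddddroSoSoSoS ⇒ ddddroroSoSoS   [S ::= r]
ddddroroSoSoS ⇒ ddddrororoSoS   [S ::= r]
ddddrororoSoS ⇒ ddddrorororoS   [S ::= r]
ddddrorororoS ⇒ ddddrorororor   [S ::= r]

S⇒dSoS⇒ddSoSoS⇒dddSoSoSoS⇒ddddSoSoSoSoS⇒ddddroSoSoSoS⇒ddddroroSoSoS⇒ddddrororoSoS⇒ddddrorororoS⇒ddddrorororor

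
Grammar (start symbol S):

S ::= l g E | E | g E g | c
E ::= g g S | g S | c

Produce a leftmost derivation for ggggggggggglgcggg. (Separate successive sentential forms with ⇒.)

S ⇒ gEg   [S ::= g E g]
gEg ⇒ gggSg   [E ::= g g S]
gggSg ⇒ gggEg   [S ::= E]
gggEg ⇒ gggggSg   [E ::= g g S]
gggggSg ⇒ ggggggEgg   [S ::= g E g]
ggggggEgg ⇒ gggggggSgg   [E ::= g S]
gggggggSgg ⇒ ggggggggEggg   [S ::= g E g]
ggggggggEggg ⇒ gggggggggSggg   [E ::= g S]
gggggggggSggg ⇒ gggggggggEggg   [S ::= E]
gggggggggEggg ⇒ ggggggggggSggg   [E ::= g S]
ggggggggggSggg ⇒ ggggggggggEggg   [S ::= E]
ggggggggggEggg ⇒ gggggggggggSggg   [E ::= g S]
gggggggggggSggg ⇒ ggggggggggglgEggg   [S ::= l g E]
ggggggggggglgEggg ⇒ ggggggggggglgcggg   [E ::= c]

S⇒gEg⇒gggSg⇒gggEg⇒gggggSg⇒ggggggEgg⇒gggggggSgg⇒ggggggggEggg⇒gggggggggSggg⇒gggggggggEggg⇒ggggggggggSggg⇒ggggggggggEggg⇒gggggggggggSggg⇒ggggggggggglgEggg⇒ggggggggggglgcggg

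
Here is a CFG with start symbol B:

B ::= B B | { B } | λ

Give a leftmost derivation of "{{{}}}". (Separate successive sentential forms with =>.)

B => BB => {B}B => {{B}}B => {{BB}}B => {{BBB}}B => {{BBBB}}B => {{BBBBB}}B => {{{B}BBBB}}B => {{{}BBBB}}B => {{{}BBB}}B => {{{}BB}}B => {{{}B}}B => {{{}}}B => {{{}}}

B => BB   [B ::= B B]
BB => {B}B   [B ::= { B }]
{B}B => {{B}}B   [B ::= { B }]
{{B}}B => {{BB}}B   [B ::= B B]
{{BB}}B => {{BBB}}B   [B ::= B B]
{{BBB}}B => {{BBBB}}B   [B ::= B B]
{{BBBB}}B => {{BBBBB}}B   [B ::= B B]
{{BBBBB}}B => {{{B}BBBB}}B   [B ::= { B }]
{{{B}BBBB}}B => {{{}BBBB}}B   [B ::= λ]
{{{}BBBB}}B => {{{}BBB}}B   [B ::= λ]
{{{}BBB}}B => {{{}BB}}B   [B ::= λ]
{{{}BB}}B => {{{}B}}B   [B ::= λ]
{{{}B}}B => {{{}}}B   [B ::= λ]
{{{}}}B => {{{}}}   [B ::= λ]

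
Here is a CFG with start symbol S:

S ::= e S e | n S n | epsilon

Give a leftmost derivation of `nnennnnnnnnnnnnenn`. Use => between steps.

S => nSn => nnSnn => nneSenn => nnenSnenn => nnennSnnenn => nnennnSnnnenn => nnennnnSnnnnenn => nnennnnnSnnnnnenn => nnennnnnnSnnnnnnenn => nnennnnnnnnnnnnenn

S => nSn   [S ::= n S n]
nSn => nnSnn   [S ::= n S n]
nnSnn => nneSenn   [S ::= e S e]
nneSenn => nnenSnenn   [S ::= n S n]
nnenSnenn => nnennSnnenn   [S ::= n S n]
nnennSnnenn => nnennnSnnnenn   [S ::= n S n]
nnennnSnnnenn => nnennnnSnnnnenn   [S ::= n S n]
nnennnnSnnnnenn => nnennnnnSnnnnnenn   [S ::= n S n]
nnennnnnSnnnnnenn => nnennnnnnSnnnnnnenn   [S ::= n S n]
nnennnnnnSnnnnnnenn => nnennnnnnnnnnnnenn   [S ::= epsilon]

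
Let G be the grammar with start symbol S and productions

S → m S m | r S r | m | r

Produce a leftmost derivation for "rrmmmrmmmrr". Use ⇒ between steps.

S⇒rSr⇒rrSrr⇒rrmSmrr⇒rrmmSmmrr⇒rrmmmSmmmrr⇒rrmmmrmmmrr

S ⇒ rSr   [S → r S r]
rSr ⇒ rrSrr   [S → r S r]
rrSrr ⇒ rrmSmrr   [S → m S m]
rrmSmrr ⇒ rrmmSmmrr   [S → m S m]
rrmmSmmrr ⇒ rrmmmSmmmrr   [S → m S m]
rrmmmSmmmrr ⇒ rrmmmrmmmrr   [S → r]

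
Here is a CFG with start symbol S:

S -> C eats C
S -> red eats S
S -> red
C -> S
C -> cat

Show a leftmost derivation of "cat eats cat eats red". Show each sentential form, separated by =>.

S => C eats C => S eats C => C eats C eats C => cat eats C eats C => cat eats cat eats C => cat eats cat eats S => cat eats cat eats red

S => C eats C   [S -> C eats C]
C eats C => S eats C   [C -> S]
S eats C => C eats C eats C   [S -> C eats C]
C eats C eats C => cat eats C eats C   [C -> cat]
cat eats C eats C => cat eats cat eats C   [C -> cat]
cat eats cat eats C => cat eats cat eats S   [C -> S]
cat eats cat eats S => cat eats cat eats red   [S -> red]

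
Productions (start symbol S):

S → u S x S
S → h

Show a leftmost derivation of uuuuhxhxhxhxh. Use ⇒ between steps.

S ⇒ uSxS   [S → u S x S]
uSxS ⇒ uuSxSxS   [S → u S x S]
uuSxSxS ⇒ uuuSxSxSxS   [S → u S x S]
uuuSxSxSxS ⇒ uuuuSxSxSxSxS   [S → u S x S]
uuuuSxSxSxSxS ⇒ uuuuhxSxSxSxS   [S → h]
uuuuhxSxSxSxS ⇒ uuuuhxhxSxSxS   [S → h]
uuuuhxhxSxSxS ⇒ uuuuhxhxhxSxS   [S → h]
uuuuhxhxhxSxS ⇒ uuuuhxhxhxhxS   [S → h]
uuuuhxhxhxhxS ⇒ uuuuhxhxhxhxh   [S → h]

S ⇒ uSxS ⇒ uuSxSxS ⇒ uuuSxSxSxS ⇒ uuuuSxSxSxSxS ⇒ uuuuhxSxSxSxS ⇒ uuuuhxhxSxSxS ⇒ uuuuhxhxhxSxS ⇒ uuuuhxhxhxhxS ⇒ uuuuhxhxhxhxh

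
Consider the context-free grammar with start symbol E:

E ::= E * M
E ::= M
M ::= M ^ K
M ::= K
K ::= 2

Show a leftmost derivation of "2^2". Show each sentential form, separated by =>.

E => M => M^K => K^K => 2^K => 2^2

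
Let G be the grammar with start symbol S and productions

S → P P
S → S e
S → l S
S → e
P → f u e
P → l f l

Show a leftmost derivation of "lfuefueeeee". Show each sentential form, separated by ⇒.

S ⇒ Se   [S → S e]
Se ⇒ lSe   [S → l S]
lSe ⇒ lSee   [S → S e]
lSee ⇒ lSeee   [S → S e]
lSeee ⇒ lSeeee   [S → S e]
lSeeee ⇒ lPPeeee   [S → P P]
lPPeeee ⇒ lfuePeeee   [P → f u e]
lfuePeeee ⇒ lfuefueeeee   [P → f u e]

S⇒Se⇒lSe⇒lSee⇒lSeee⇒lSeeee⇒lPPeeee⇒lfuePeeee⇒lfuefueeeee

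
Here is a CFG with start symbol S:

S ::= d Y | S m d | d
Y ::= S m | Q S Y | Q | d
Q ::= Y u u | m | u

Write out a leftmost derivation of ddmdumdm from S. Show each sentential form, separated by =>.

S => dY => dSm => dSmdm => ddYmdm => ddQSYmdm => ddmSYmdm => ddmdYmdm => ddmdQmdm => ddmdumdm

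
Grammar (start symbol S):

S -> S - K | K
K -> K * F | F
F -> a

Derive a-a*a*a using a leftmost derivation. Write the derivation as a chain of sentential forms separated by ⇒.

S ⇒ S-K ⇒ K-K ⇒ F-K ⇒ a-K ⇒ a-K*F ⇒ a-K*F*F ⇒ a-F*F*F ⇒ a-a*F*F ⇒ a-a*a*F ⇒ a-a*a*a

S ⇒ S-K   [S -> S - K]
S-K ⇒ K-K   [S -> K]
K-K ⇒ F-K   [K -> F]
F-K ⇒ a-K   [F -> a]
a-K ⇒ a-K*F   [K -> K * F]
a-K*F ⇒ a-K*F*F   [K -> K * F]
a-K*F*F ⇒ a-F*F*F   [K -> F]
a-F*F*F ⇒ a-a*F*F   [F -> a]
a-a*F*F ⇒ a-a*a*F   [F -> a]
a-a*a*F ⇒ a-a*a*a   [F -> a]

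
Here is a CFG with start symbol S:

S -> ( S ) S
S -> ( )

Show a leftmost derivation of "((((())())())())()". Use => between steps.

S=>(S)S=>((S)S)S=>(((S)S)S)S=>((((S)S)S)S)S=>((((())S)S)S)S=>((((())())S)S)S=>((((())())())S)S=>((((())())())())S=>((((())())())())()

S => (S)S   [S -> ( S ) S]
(S)S => ((S)S)S   [S -> ( S ) S]
((S)S)S => (((S)S)S)S   [S -> ( S ) S]
(((S)S)S)S => ((((S)S)S)S)S   [S -> ( S ) S]
((((S)S)S)S)S => ((((())S)S)S)S   [S -> ( )]
((((())S)S)S)S => ((((())())S)S)S   [S -> ( )]
((((())())S)S)S => ((((())())())S)S   [S -> ( )]
((((())())())S)S => ((((())())())())S   [S -> ( )]
((((())())())())S => ((((())())())())()   [S -> ( )]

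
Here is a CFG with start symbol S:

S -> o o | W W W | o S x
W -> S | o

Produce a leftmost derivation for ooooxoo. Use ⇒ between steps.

S ⇒ WWW   [S -> W W W]
WWW ⇒ SWW   [W -> S]
SWW ⇒ oSxWW   [S -> o S x]
oSxWW ⇒ oWWWxWW   [S -> W W W]
oWWWxWW ⇒ ooWWxWW   [W -> o]
ooWWxWW ⇒ oooWxWW   [W -> o]
oooWxWW ⇒ ooooxWW   [W -> o]
ooooxWW ⇒ ooooxoW   [W -> o]
ooooxoW ⇒ ooooxoo   [W -> o]

S⇒WWW⇒SWW⇒oSxWW⇒oWWWxWW⇒ooWWxWW⇒oooWxWW⇒ooooxWW⇒ooooxoW⇒ooooxoo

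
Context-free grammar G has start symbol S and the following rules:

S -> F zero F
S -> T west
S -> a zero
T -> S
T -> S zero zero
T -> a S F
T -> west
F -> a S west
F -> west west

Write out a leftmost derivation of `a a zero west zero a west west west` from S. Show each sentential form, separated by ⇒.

S ⇒ F zero F ⇒ a S west zero F ⇒ a a zero west zero F ⇒ a a zero west zero a S west ⇒ a a zero west zero a T west west ⇒ a a zero west zero a west west west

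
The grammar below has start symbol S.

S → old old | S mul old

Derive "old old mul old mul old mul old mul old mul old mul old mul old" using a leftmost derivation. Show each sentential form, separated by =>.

S => S mul old   [S → S mul old]
S mul old => S mul old mul old   [S → S mul old]
S mul old mul old => S mul old mul old mul old   [S → S mul old]
S mul old mul old mul old => S mul old mul old mul old mul old   [S → S mul old]
S mul old mul old mul old mul old => S mul old mul old mul old mul old mul old   [S → S mul old]
S mul old mul old mul old mul old mul old => S mul old mul old mul old mul old mul old mul old   [S → S mul old]
S mul old mul old mul old mul old mul old mul old => S mul old mul old mul old mul old mul old mul old mul old   [S → S mul old]
S mul old mul old mul old mul old mul old mul old mul old => old old mul old mul old mul old mul old mul old mul old mul old   [S → old old]

S => S mul old => S mul old mul old => S mul old mul old mul old => S mul old mul old mul old mul old => S mul old mul old mul old mul old mul old => S mul old mul old mul old mul old mul old mul old => S mul old mul old mul old mul old mul old mul old mul old => old old mul old mul old mul old mul old mul old mul old mul old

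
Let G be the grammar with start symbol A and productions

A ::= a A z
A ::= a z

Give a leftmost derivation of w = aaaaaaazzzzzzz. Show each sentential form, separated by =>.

A => aAz   [A ::= a A z]
aAz => aaAzz   [A ::= a A z]
aaAzz => aaaAzzz   [A ::= a A z]
aaaAzzz => aaaaAzzzz   [A ::= a A z]
aaaaAzzzz => aaaaaAzzzzz   [A ::= a A z]
aaaaaAzzzzz => aaaaaaAzzzzzz   [A ::= a A z]
aaaaaaAzzzzzz => aaaaaaazzzzzzz   [A ::= a z]

A => aAz => aaAzz => aaaAzzz => aaaaAzzzz => aaaaaAzzzzz => aaaaaaAzzzzzz => aaaaaaazzzzzzz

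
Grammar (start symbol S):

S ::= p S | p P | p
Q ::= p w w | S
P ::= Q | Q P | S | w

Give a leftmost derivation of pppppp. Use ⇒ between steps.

S⇒pS⇒ppP⇒ppQP⇒ppSP⇒pppSP⇒ppppP⇒ppppQ⇒ppppS⇒pppppS⇒pppppp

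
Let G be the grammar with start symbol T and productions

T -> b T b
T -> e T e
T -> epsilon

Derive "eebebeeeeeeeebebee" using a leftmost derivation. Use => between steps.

T => eTe => eeTee => eebTbee => eebeTebee => eebebTbebee => eebebeTebebee => eebebeeTeebebee => eebebeeeTeeebebee => eebebeeeeTeeeebebee => eebebeeeeeeeebebee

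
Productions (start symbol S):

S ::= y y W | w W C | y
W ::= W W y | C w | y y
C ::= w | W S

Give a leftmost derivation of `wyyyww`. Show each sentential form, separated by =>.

S => wWC   [S ::= w W C]
wWC => wCwC   [W ::= C w]
wCwC => wWSwC   [C ::= W S]
wWSwC => wyySwC   [W ::= y y]
wyySwC => wyyywC   [S ::= y]
wyyywC => wyyyww   [C ::= w]

S => wWC => wCwC => wWSwC => wyySwC => wyyywC => wyyyww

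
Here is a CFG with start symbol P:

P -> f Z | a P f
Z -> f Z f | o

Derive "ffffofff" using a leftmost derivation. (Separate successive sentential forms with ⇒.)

P⇒fZ⇒ffZf⇒fffZff⇒ffffZfff⇒ffffofff

P ⇒ fZ   [P -> f Z]
fZ ⇒ ffZf   [Z -> f Z f]
ffZf ⇒ fffZff   [Z -> f Z f]
fffZff ⇒ ffffZfff   [Z -> f Z f]
ffffZfff ⇒ ffffofff   [Z -> o]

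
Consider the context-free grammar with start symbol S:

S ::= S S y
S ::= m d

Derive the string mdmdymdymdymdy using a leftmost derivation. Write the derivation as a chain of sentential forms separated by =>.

S => SSy => SSySy => SSySySy => SSySySySy => mdSySySySy => mdmdySySySy => mdmdymdySySy => mdmdymdymdySy => mdmdymdymdymdy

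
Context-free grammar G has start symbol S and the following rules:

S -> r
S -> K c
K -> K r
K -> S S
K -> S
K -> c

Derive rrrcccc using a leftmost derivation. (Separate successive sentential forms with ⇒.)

S ⇒ Kc ⇒ SSc ⇒ KcSc ⇒ KrcSc ⇒ SSrcSc ⇒ rSrcSc ⇒ rrrcSc ⇒ rrrcKcc ⇒ rrrcccc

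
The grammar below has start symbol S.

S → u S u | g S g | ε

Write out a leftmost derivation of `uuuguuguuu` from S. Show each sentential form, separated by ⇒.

S ⇒ uSu ⇒ uuSuu ⇒ uuuSuuu ⇒ uuugSguuu ⇒ uuuguSuguuu ⇒ uuuguuguuu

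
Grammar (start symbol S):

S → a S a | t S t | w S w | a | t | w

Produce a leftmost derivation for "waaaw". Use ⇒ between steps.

S ⇒ wSw ⇒ waSaw ⇒ waaaw

S ⇒ wSw   [S → w S w]
wSw ⇒ waSaw   [S → a S a]
waSaw ⇒ waaaw   [S → a]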